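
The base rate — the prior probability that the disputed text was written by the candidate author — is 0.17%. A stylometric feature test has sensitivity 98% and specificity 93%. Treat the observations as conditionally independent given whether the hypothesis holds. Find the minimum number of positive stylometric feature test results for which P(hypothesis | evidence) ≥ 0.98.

Prior odds = 0.0017/0.9983 = 17/9983.
False-positive rate = 1 − 0.93 = 0.07; likelihood ratio of a positive = 0.98/0.07 = 14.
Target odds: 0.98 ÷ 0.02 = 49.
Require 14ⁿ ≥ 49 ÷ (17/9983) = 489167/17.
14³ = 2744 falls short of 489167/17 but 14⁴ = 38416 reaches it, so n = 4.

4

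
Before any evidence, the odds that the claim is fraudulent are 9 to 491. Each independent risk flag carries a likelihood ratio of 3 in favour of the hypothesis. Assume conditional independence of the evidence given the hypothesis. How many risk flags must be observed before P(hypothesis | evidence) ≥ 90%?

Prior odds = 9/491.
Likelihood ratio per risk flag = 3.
Target odds: 0.9 ÷ 0.1 = 9.
Need (9/491) × 3ⁿ ≥ 9, i.e. 3ⁿ ≥ 491.
3⁵ = 243 falls short of 491 but 3⁶ = 729 reaches it, so n = 6.

6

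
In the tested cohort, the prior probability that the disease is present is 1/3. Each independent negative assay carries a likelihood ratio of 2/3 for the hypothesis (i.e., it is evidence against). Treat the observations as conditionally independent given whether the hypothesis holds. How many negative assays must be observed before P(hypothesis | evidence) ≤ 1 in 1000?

Prior odds = (1/3)/(2/3) = 0.5.
Likelihood ratio per negative assay = 2/3.
Target posterior odds = 0.001/0.999 = 1/999.
Require (2/3)ⁿ ≤ 1/999 ÷ 0.5 = 2/999.
(2/3)¹⁵ = 32768/14348907 is still above 2/999 but (2/3)¹⁶ = 65536/43046721 is at or below it, so n = 16.

16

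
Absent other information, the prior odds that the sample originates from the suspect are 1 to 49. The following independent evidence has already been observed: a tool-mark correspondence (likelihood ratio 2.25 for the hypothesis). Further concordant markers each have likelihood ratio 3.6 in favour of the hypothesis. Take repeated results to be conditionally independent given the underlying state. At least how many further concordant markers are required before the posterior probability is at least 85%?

Prior odds = 1/49.
Bayes factor of the evidence already in hand = 2.25.
Odds after that evidence = (1/49) × 2.25 = 9/196.
Target odds = 0.85/0.15 = 17/3.
Need 3.6ⁿ ≥ 17/3 ÷ (9/196) = 3332/27.
3.6³ = 46.656 falls short of 3332/27 but 3.6⁴ = 167.9616 reaches it, so n = 4.

4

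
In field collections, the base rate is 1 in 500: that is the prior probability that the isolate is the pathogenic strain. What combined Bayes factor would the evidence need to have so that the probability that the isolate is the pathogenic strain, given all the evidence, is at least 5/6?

Prior odds = 0.002/0.998 = 1/499.
Target odds = (5/6)/(1/6) = 5.
Required Bayes factor = 5 ÷ (1/499) = 2495.

2495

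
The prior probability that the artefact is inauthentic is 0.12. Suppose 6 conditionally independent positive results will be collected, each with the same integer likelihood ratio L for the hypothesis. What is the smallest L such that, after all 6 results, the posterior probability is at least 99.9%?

5

Prior odds = 0.12/0.88 = 3/22.
Target odds = 0.999/0.001 = 999.
Need L⁶ ≥ 999 ÷ (3/22) = 7326.
4⁶ = 4096 < 7326 ≤ 15625 = 5⁶, so L = 5.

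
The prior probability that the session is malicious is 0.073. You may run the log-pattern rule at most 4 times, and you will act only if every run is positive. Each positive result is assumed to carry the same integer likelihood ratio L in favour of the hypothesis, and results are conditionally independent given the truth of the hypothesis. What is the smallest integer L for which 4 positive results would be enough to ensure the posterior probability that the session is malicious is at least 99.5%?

Prior odds = 0.073/0.927 = 73/927.
Target odds = 0.995/0.005 = 199.
Need L⁴ ≥ 199 ÷ (73/927) = 184473/73.
7⁴ = 2401 < 184473/73 ≤ 4096 = 8⁴, so L = 8.

8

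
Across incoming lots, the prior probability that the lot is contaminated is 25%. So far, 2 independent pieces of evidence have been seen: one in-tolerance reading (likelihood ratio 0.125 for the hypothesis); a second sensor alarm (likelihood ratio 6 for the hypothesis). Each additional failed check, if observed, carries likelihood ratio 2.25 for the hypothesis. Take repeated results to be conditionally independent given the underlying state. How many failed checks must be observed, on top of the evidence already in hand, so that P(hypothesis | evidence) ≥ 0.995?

9

Prior odds = 0.25/0.75 = 1/3.
Combined Bayes factor of the evidence already in hand = 0.125 × 6 = 0.75.
Odds after that evidence = (1/3) × 0.75 = 0.25.
Target odds = 0.995/0.005 = 199.
Need 2.25ⁿ ≥ 199 ÷ 0.25 = 796.
2.25⁸ = 43046721/65536 falls short of 796 but 2.25⁹ = 387420489/262144 reaches it, so n = 9.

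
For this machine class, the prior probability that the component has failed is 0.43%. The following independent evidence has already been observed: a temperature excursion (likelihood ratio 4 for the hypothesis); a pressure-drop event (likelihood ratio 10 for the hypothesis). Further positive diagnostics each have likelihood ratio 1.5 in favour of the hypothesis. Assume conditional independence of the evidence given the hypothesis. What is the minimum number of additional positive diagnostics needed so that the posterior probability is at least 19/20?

Prior odds = 0.0043/0.9957 = 43/9957.
Combined Bayes factor of the evidence already in hand = 4 × 10 = 40.
Odds after that evidence = (43/9957) × 40 = 1720/9957.
Target odds = 0.95/0.05 = 19.
Need 1.5ⁿ ≥ 19 ÷ (1720/9957) = 189183/1720.
1.5¹¹ = 177147/2048 falls short of 189183/1720 but 1.5¹² = 531441/4096 reaches it, so n = 12.

12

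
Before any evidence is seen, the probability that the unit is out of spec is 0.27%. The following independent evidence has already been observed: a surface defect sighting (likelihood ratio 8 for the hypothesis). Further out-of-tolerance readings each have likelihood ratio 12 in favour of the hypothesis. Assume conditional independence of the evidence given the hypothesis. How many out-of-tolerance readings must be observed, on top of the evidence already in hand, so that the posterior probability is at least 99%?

Prior odds = 0.0027/0.9973 = 27/9973.
Bayes factor of the evidence already in hand = 8.
Odds after that evidence = (27/9973) × 8 = 216/9973.
Target odds = 0.99/0.01 = 99.
Need 12ⁿ ≥ 99 ÷ (216/9973) = 109703/24.
12³ = 1728 falls short of 109703/24 but 12⁴ = 20736 reaches it, so n = 4.

4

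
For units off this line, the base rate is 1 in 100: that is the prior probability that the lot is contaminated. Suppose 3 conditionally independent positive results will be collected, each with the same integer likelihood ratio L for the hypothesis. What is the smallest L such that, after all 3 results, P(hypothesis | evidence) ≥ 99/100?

Prior odds = 0.01/0.99 = 1/99.
Target odds = 0.99/0.01 = 99.
Need L³ ≥ 99 ÷ (1/99) = 9801.
21³ = 9261 < 9801 ≤ 10648 = 22³, so L = 22.

22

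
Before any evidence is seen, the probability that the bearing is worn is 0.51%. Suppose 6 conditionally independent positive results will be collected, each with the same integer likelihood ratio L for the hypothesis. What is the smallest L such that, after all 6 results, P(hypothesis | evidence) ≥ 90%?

Prior odds = 0.0051/0.9949 = 51/9949.
Target odds = 0.9/0.1 = 9.
Need L⁶ ≥ 9 ÷ (51/9949) = 29847/17.
3⁶ = 729 < 29847/17 ≤ 4096 = 4⁶, so L = 4.

4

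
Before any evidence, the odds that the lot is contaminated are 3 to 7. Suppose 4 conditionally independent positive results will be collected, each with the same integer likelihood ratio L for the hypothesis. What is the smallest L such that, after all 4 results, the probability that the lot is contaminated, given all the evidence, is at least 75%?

2

Prior odds = 3/7.
Target odds = 0.75/0.25 = 3.
Need L⁴ ≥ 3 ÷ (3/7) = 7.
1⁴ = 1 < 7 ≤ 16 = 2⁴, so L = 2.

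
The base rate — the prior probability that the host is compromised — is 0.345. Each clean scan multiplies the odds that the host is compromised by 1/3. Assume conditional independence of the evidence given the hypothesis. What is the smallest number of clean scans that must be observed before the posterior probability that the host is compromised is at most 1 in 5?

1

Prior odds = 0.345/0.655 = 69/131.
Likelihood ratio per clean scan = 1/3.
Target posterior odds = 0.2/0.8 = 0.25.
Need (69/131) × (1/3)ⁿ ≤ 0.25, i.e. (1/3)ⁿ ≤ 131/276.
(1/3)¹ = 1/3, which is already at or below the required 131/276; so n = 1.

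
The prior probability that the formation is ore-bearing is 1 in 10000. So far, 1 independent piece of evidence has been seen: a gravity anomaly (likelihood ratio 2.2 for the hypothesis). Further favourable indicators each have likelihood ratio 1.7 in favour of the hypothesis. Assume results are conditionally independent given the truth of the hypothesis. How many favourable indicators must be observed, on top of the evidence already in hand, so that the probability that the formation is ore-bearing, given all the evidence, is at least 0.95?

Prior odds = 0.0001/0.9999 = 1/9999.
Bayes factor of the evidence already in hand = 2.2.
Odds after that evidence = (1/9999) × 2.2 = 1/4545.
Target odds = 0.95/0.05 = 19.
Need 1.7ⁿ ≥ 19 ÷ (1/4545) = 86355.
1.7²¹ ≈69091.9 falls short of 86355 but 1.7²² ≈117456 reaches it, so n = 22.

22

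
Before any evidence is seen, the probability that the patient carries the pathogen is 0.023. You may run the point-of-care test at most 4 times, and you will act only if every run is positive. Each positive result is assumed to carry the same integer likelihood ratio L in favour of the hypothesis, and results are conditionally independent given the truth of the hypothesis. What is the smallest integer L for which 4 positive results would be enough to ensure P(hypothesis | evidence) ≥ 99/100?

9

Prior odds = 0.023/0.977 = 23/977.
Target odds = 0.99/0.01 = 99.
Need L⁴ ≥ 99 ÷ (23/977) = 96723/23.
8⁴ = 4096 < 96723/23 ≤ 6561 = 9⁴, so L = 9.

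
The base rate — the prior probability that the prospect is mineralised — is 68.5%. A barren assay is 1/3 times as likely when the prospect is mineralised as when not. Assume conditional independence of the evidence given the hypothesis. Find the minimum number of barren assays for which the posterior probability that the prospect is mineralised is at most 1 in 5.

2

Prior odds = 0.685/0.315 = 137/63.
Likelihood ratio per barren assay = 1/3.
Target odds: 0.2 ÷ 0.8 = 0.25.
Need (137/63) × (1/3)ⁿ ≤ 0.25, i.e. (1/3)ⁿ ≤ 63/548.
(1/3)¹ = 1/3 is still above 63/548 but (1/3)² = 1/9 is at or below it, so n = 2.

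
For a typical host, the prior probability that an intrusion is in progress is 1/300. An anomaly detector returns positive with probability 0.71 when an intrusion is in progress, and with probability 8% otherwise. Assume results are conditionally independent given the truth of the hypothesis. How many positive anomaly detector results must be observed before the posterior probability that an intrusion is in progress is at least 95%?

4

Prior odds: (1/300) ÷ (299/300) = 1/299.
Likelihood ratio of a positive result = 0.71/0.08 = 8.875.
Target posterior odds = 0.95/0.05 = 19.
Need (1/299) × 8.875ⁿ ≥ 19, i.e. 8.875ⁿ ≥ 5681.
8.875³ = 357911/512 falls short of 5681 but 8.875⁴ = 25411681/4096 reaches it, so n = 4.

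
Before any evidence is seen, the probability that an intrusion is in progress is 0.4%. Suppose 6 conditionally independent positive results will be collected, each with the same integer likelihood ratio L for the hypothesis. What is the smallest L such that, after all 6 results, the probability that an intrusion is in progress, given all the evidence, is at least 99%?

6

Prior odds = 0.004/0.996 = 1/249.
Target odds = 0.99/0.01 = 99.
Need L⁶ ≥ 99 ÷ (1/249) = 24651.
5⁶ = 15625 < 24651 ≤ 46656 = 6⁶, so L = 6.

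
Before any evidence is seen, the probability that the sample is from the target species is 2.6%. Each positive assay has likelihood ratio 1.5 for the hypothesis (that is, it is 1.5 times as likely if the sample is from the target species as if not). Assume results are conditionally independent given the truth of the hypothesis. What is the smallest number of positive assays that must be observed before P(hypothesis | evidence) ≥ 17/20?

Prior odds = 0.026/0.974 = 13/487.
Likelihood ratio per positive assay = 1.5.
Target odds: 0.85 ÷ 0.15 = 17/3.
Need (13/487) × 1.5ⁿ ≥ 17/3, i.e. 1.5ⁿ ≥ 8279/39.
1.5¹³ = 1594323/8192 falls short of 8279/39 but 1.5¹⁴ = 4782969/16384 reaches it, so n = 14.

14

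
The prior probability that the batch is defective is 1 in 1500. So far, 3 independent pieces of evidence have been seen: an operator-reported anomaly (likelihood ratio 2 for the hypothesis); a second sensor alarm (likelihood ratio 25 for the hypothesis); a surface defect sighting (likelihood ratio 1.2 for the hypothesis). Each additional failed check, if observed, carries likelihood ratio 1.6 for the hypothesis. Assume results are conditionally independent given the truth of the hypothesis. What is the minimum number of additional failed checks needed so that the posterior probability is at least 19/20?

14

Prior odds = (1/1500)/(1499/1500) = 1/1499.
Combined Bayes factor of the evidence already in hand = 2 × 25 × 1.2 = 60.
Odds after that evidence = (1/1499) × 60 = 60/1499.
Target odds = 0.95/0.05 = 19.
Need 1.6ⁿ ≥ 19 ÷ (60/1499) = 28481/60.
1.6¹³ ≈450.36 falls short of 28481/60 but 1.6¹⁴ ≈720.576 reaches it, so n = 14.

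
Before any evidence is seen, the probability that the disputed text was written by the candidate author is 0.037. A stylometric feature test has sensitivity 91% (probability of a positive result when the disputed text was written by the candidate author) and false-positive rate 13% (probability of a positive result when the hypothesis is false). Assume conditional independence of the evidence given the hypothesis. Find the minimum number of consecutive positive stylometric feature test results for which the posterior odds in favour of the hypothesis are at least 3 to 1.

Prior odds: 0.037 ÷ 0.963 = 37/963.
Likelihood ratio of a positive result = 0.91/0.13 = 7.
Target odds = 3.
Require 7ⁿ ≥ 3 ÷ (37/963) = 2889/37.
7² = 49 falls short of 2889/37 but 7³ = 343 reaches it, so n = 3.

3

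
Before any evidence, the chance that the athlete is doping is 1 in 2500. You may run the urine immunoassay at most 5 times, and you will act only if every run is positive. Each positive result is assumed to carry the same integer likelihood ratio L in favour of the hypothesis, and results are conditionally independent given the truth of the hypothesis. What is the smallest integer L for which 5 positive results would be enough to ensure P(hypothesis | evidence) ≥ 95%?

9

Prior odds = 0.0004/0.9996 = 1/2499.
Target odds = 0.95/0.05 = 19.
Need L⁵ ≥ 19 ÷ (1/2499) = 47481.
8⁵ = 32768 < 47481 ≤ 59049 = 9⁵, so L = 9.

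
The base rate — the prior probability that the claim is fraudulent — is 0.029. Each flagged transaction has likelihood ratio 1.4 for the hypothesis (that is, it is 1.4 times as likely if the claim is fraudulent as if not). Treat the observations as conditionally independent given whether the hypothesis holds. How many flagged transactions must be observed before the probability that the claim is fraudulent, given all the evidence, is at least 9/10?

Prior odds = 0.029/0.971 = 29/971.
Likelihood ratio per flagged transaction = 1.4.
Target odds: 0.9 ÷ 0.1 = 9.
Need (29/971) × 1.4ⁿ ≥ 9, i.e. 1.4ⁿ ≥ 8739/29.
1.4¹⁶ ≈217.795 falls short of 8739/29 but 1.4¹⁷ ≈304.913 reaches it, so n = 17.

17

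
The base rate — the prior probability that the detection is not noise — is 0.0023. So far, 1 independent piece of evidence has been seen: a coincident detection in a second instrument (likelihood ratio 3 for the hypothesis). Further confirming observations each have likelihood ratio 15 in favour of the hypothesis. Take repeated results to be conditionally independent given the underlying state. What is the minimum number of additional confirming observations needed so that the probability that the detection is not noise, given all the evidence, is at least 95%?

3

Prior odds = 0.0023/0.9977 = 23/9977.
Bayes factor of the evidence already in hand = 3.
Odds after that evidence = (23/9977) × 3 = 69/9977.
Target odds = 0.95/0.05 = 19.
Need 15ⁿ ≥ 19 ÷ (69/9977) = 189563/69.
15² = 225 falls short of 189563/69 but 15³ = 3375 reaches it, so n = 3.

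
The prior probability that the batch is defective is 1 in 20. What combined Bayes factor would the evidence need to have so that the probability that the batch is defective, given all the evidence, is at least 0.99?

1881

Prior odds = 0.05/0.95 = 1/19.
Target odds = 0.99/0.01 = 99.
Required Bayes factor = 99 ÷ (1/19) = 1881.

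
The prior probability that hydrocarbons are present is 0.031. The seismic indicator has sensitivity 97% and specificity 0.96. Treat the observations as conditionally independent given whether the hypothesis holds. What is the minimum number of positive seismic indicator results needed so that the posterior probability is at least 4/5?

Prior odds: 0.031 ÷ 0.969 = 31/969.
False-positive rate = 1 − 0.96 = 0.04; likelihood ratio of a positive = 0.97/0.04 = 24.25.
Target odds: 0.8 ÷ 0.2 = 4.
Need (31/969) × 24.25ⁿ ≥ 4, i.e. 24.25ⁿ ≥ 3876/31.
24.25¹ = 24.25 falls short of 3876/31 but 24.25² = 588.0625 reaches it, so n = 2.

2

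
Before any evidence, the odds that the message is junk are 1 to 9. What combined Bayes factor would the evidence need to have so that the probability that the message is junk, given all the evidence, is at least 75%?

27

Prior odds = 1/9.
Target odds = 0.75/0.25 = 3.
Required Bayes factor = 3 ÷ (1/9) = 27.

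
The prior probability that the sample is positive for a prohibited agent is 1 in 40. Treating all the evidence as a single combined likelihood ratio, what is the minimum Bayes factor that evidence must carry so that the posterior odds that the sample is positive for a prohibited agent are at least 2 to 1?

Prior odds = 0.025/0.975 = 1/39.
Target odds = 2.
Required Bayes factor = 2 ÷ (1/39) = 78.

78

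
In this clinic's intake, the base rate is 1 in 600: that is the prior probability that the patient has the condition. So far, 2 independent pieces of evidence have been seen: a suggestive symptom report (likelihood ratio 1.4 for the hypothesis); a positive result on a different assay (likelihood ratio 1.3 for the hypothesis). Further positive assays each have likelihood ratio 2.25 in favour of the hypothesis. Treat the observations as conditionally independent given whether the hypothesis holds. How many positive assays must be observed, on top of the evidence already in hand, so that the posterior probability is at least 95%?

11

Prior odds = (1/600)/(599/600) = 1/599.
Combined Bayes factor of the evidence already in hand = 1.4 × 1.3 = 1.82.
Odds after that evidence = (1/599) × 1.82 = 91/29950.
Target odds = 0.95/0.05 = 19.
Need 2.25ⁿ ≥ 19 ÷ (91/29950) = 569050/91.
2.25¹⁰ ≈3325.26 falls short of 569050/91 but 2.25¹¹ ≈7481.83 reaches it, so n = 11.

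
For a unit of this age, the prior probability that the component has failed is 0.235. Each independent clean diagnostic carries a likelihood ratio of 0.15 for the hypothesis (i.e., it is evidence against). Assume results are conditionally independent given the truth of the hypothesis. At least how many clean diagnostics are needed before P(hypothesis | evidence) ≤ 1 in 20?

Prior odds = 0.235/0.765 = 47/153.
Likelihood ratio per clean diagnostic = 0.15.
Target odds: 0.05 ÷ 0.95 = 1/19.
Need (47/153) × 0.15ⁿ ≤ 1/19, i.e. 0.15ⁿ ≤ 153/893.
0.15¹ = 0.15, which is already at or below the required 153/893; so n = 1.

1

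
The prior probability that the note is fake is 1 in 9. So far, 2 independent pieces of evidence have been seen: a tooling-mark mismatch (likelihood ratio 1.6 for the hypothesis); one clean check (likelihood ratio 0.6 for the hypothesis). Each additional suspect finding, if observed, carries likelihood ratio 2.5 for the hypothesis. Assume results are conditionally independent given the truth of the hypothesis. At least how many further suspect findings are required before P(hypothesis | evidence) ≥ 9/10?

Prior odds = (1/9)/(8/9) = 0.125.
Combined Bayes factor of the evidence already in hand = 1.6 × 0.6 = 0.96.
Odds after that evidence = 0.125 × 0.96 = 0.12.
Target odds = 0.9/0.1 = 9.
Need 2.5ⁿ ≥ 9 ÷ 0.12 = 75.
2.5⁴ = 39.0625 falls short of 75 but 2.5⁵ = 97.65625 reaches it, so n = 5.

5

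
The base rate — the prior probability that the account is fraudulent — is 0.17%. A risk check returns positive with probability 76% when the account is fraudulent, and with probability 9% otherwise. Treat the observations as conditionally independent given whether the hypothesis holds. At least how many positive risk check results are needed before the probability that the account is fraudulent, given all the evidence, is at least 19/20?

Prior odds = 0.0017/0.9983 = 17/9983.
Likelihood ratio of a positive result = 0.76/0.09 = 76/9.
Target posterior odds = 0.95/0.05 = 19.
Require (76/9)ⁿ ≥ 19 ÷ (17/9983) = 189677/17.
(76/9)⁴ = 33362176/6561 falls short of 189677/17 but (76/9)⁵ ≈42939.3 reaches it, so n = 5.

5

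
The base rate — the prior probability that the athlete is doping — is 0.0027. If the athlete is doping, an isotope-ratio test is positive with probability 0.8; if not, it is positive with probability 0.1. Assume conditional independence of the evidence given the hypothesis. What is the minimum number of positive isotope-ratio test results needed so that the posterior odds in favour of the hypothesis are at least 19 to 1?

Prior odds: 0.0027 ÷ 0.9973 = 27/9973.
Likelihood ratio of a positive = 0.8/0.1 = 8.
Target odds = 19.
Need (27/9973) × 8ⁿ ≥ 19, i.e. 8ⁿ ≥ 189487/27.
8⁴ = 4096 falls short of 189487/27 but 8⁵ = 32768 reaches it, so n = 5.

5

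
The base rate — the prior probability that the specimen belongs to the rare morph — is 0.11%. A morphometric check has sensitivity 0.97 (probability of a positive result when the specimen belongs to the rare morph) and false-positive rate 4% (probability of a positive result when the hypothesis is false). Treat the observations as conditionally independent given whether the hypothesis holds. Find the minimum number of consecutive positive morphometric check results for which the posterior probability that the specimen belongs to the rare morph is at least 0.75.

Prior odds = 0.0011/0.9989 = 11/9989.
Likelihood ratio of a positive result = 0.97/0.04 = 24.25.
Target odds: 0.75 ÷ 0.25 = 3.
Need (11/9989) × 24.25ⁿ ≥ 3, i.e. 24.25ⁿ ≥ 29967/11.
24.25² = 588.0625 falls short of 29967/11 but 24.25³ = 912673/64 reaches it, so n = 3.

3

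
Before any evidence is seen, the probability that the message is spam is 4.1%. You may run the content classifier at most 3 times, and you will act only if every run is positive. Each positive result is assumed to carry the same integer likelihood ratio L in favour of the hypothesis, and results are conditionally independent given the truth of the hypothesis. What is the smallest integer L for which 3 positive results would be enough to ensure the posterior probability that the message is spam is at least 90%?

6

Prior odds = 0.041/0.959 = 41/959.
Target odds = 0.9/0.1 = 9.
Need L³ ≥ 9 ÷ (41/959) = 8631/41.
5³ = 125 < 8631/41 ≤ 216 = 6³, so L = 6.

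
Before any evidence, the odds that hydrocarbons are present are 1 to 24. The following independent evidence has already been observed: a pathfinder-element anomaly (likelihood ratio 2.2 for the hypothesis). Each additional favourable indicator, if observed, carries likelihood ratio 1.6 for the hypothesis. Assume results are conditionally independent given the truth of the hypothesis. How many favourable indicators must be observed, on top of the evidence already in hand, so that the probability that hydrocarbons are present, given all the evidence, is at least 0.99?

15

Prior odds = 1/24.
Bayes factor of the evidence already in hand = 2.2.
Odds after that evidence = (1/24) × 2.2 = 11/120.
Target odds = 0.99/0.01 = 99.
Need 1.6ⁿ ≥ 99 ÷ (11/120) = 1080.
1.6¹⁴ ≈720.576 falls short of 1080 but 1.6¹⁵ ≈1152.92 reaches it, so n = 15.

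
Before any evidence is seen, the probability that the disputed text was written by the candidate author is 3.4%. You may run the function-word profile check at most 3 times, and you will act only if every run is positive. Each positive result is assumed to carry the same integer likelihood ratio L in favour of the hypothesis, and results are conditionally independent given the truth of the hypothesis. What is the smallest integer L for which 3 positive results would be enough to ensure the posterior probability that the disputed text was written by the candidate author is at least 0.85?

6

Prior odds = 0.034/0.966 = 17/483.
Target odds = 0.85/0.15 = 17/3.
Need L³ ≥ 17/3 ÷ (17/483) = 161.
5³ = 125 < 161 ≤ 216 = 6³, so L = 6.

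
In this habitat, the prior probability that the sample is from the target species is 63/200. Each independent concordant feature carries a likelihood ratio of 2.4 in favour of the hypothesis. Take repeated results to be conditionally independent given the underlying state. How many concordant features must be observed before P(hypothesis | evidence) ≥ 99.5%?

7

Prior odds = 0.315/0.685 = 63/137.
Likelihood ratio per concordant feature = 2.4.
Target odds: 0.995 ÷ 0.005 = 199.
Require 2.4ⁿ ≥ 199 ÷ (63/137) = 27263/63.
2.4⁶ = 2985984/15625 falls short of 27263/63 but 2.4⁷ = 35831808/78125 reaches it, so n = 7.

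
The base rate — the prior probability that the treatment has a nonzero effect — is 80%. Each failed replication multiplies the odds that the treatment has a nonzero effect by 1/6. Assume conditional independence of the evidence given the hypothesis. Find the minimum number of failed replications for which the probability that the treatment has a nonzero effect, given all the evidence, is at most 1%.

Prior odds: 0.8 ÷ 0.2 = 4.
Likelihood ratio per failed replication = 1/6.
Target odds: 0.01 ÷ 0.99 = 1/99.
Need 4 × (1/6)ⁿ ≤ 1/99, i.e. (1/6)ⁿ ≤ 1/396.
(1/6)³ = 1/216 is still above 1/396 but (1/6)⁴ = 1/1296 is at or below it, so n = 4.

4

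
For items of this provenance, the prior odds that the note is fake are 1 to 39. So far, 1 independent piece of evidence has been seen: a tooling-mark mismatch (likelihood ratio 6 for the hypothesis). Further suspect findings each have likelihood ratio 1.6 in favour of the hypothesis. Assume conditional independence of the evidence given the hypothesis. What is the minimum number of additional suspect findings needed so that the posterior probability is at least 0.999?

Prior odds = 1/39.
Bayes factor of the evidence already in hand = 6.
Odds after that evidence = (1/39) × 6 = 2/13.
Target odds = 0.999/0.001 = 999.
Need 1.6ⁿ ≥ 999 ÷ (2/13) = 6493.5.
1.6¹⁸ ≈4722.37 falls short of 6493.5 but 1.6¹⁹ ≈7555.79 reaches it, so n = 19.

19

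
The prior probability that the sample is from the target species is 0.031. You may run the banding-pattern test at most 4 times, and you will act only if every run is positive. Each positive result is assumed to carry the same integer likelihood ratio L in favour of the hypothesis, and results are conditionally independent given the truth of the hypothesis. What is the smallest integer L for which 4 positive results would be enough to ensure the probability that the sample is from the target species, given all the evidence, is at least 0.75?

Prior odds = 0.031/0.969 = 31/969.
Target odds = 0.75/0.25 = 3.
Need L⁴ ≥ 3 ÷ (31/969) = 2907/31.
3⁴ = 81 < 2907/31 ≤ 256 = 4⁴, so L = 4.

4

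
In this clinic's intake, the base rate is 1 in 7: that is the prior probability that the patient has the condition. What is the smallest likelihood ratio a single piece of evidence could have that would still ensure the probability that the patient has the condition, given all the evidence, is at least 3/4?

18

Prior odds = (1/7)/(6/7) = 1/6.
Target odds = 0.75/0.25 = 3.
Required Bayes factor = 3 ÷ (1/6) = 18.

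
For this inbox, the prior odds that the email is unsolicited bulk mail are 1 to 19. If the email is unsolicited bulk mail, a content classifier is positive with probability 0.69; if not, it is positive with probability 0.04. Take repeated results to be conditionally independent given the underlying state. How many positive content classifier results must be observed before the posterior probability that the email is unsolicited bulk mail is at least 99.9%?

Prior odds = 1/19.
Likelihood ratio of a positive = 0.69/0.04 = 17.25.
Target posterior odds = 0.999/0.001 = 999.
Need (1/19) × 17.25ⁿ ≥ 999, i.e. 17.25ⁿ ≥ 18981.
17.25³ = 5132.953125 falls short of 18981 but 17.25⁴ = 22667121/256 reaches it, so n = 4.

4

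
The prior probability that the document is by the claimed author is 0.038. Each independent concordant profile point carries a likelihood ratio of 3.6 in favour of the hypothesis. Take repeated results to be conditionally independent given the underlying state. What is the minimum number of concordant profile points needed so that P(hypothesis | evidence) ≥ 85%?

4

Prior odds = 0.038/0.962 = 19/481.
Likelihood ratio per concordant profile point = 3.6.
Target odds: 0.85 ÷ 0.15 = 17/3.
Need (19/481) × 3.6ⁿ ≥ 17/3, i.e. 3.6ⁿ ≥ 8177/57.
3.6³ = 46.656 falls short of 8177/57 but 3.6⁴ = 167.9616 reaches it, so n = 4.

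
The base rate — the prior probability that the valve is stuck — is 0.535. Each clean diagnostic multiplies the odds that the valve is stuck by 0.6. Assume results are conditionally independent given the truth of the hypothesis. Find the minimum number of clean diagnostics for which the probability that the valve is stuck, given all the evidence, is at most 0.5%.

Prior odds: 0.535 ÷ 0.465 = 107/93.
Likelihood ratio per clean diagnostic = 0.6.
Target posterior odds = 0.005/0.995 = 1/199.
Need (107/93) × 0.6ⁿ ≤ 1/199, i.e. 0.6ⁿ ≤ 93/21293.
0.6¹⁰ = 59049/9765625 is still above 93/21293 but 0.6¹¹ = 177147/48828125 is at or below it, so n = 11.

11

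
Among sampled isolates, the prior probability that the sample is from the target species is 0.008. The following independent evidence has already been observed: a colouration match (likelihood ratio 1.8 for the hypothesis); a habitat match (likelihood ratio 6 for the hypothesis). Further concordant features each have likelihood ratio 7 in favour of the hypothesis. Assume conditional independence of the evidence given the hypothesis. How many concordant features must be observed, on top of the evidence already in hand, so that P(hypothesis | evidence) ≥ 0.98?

4

Prior odds = 0.008/0.992 = 1/124.
Combined Bayes factor of the evidence already in hand = 1.8 × 6 = 10.8.
Odds after that evidence = (1/124) × 10.8 = 27/310.
Target odds = 0.98/0.02 = 49.
Need 7ⁿ ≥ 49 ÷ (27/310) = 15190/27.
7³ = 343 falls short of 15190/27 but 7⁴ = 2401 reaches it, so n = 4.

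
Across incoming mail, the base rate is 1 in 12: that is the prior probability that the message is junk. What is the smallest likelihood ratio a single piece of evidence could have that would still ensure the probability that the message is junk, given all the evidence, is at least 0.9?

Prior odds = (1/12)/(11/12) = 1/11.
Target odds = 0.9/0.1 = 9.
Required Bayes factor = 9 ÷ (1/11) = 99.

99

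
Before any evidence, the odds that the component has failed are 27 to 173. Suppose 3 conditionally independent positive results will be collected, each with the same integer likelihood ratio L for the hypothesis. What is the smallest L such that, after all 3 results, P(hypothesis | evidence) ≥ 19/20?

5

Prior odds = 27/173.
Target odds = 0.95/0.05 = 19.
Need L³ ≥ 19 ÷ (27/173) = 3287/27.
4³ = 64 < 3287/27 ≤ 125 = 5³, so L = 5.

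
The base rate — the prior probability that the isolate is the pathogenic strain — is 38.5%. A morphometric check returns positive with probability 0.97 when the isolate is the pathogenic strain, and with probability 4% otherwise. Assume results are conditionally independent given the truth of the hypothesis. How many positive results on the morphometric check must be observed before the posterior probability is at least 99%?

Prior odds: 0.385 ÷ 0.615 = 77/123.
Likelihood ratio of a positive result = 0.97/0.04 = 24.25.
Target odds: 0.99 ÷ 0.01 = 99.
Require 24.25ⁿ ≥ 99 ÷ (77/123) = 1107/7.
24.25¹ = 24.25 falls short of 1107/7 but 24.25² = 588.0625 reaches it, so n = 2.

2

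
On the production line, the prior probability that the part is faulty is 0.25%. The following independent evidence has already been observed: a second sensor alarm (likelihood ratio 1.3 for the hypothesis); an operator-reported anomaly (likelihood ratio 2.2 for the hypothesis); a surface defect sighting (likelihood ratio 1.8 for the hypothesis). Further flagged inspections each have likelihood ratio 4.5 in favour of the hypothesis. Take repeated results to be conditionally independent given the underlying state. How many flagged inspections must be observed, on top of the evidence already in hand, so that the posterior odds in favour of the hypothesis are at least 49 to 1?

Prior odds = 0.0025/0.9975 = 1/399.
Combined Bayes factor of the evidence already in hand = 1.3 × 2.2 × 1.8 = 5.148.
Odds after that evidence = (1/399) × 5.148 = 429/33250.
Target odds = 49.
Need 4.5ⁿ ≥ 49 ÷ (429/33250) = 1629250/429.
4.5⁵ = 1845.28125 falls short of 1629250/429 but 4.5⁶ = 8303.765625 reaches it, so n = 6.

6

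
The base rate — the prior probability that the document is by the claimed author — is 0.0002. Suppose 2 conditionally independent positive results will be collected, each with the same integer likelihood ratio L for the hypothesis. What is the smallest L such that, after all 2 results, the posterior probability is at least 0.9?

213

Prior odds = 0.0002/0.9998 = 1/4999.
Target odds = 0.9/0.1 = 9.
Need L² ≥ 9 ÷ (1/4999) = 44991.
212² = 44944 < 44991 ≤ 45369 = 213², so L = 213.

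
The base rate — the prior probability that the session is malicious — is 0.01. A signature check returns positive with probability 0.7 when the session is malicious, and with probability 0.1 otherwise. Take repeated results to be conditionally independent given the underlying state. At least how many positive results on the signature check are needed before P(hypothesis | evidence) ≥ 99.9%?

Prior odds: 0.01 ÷ 0.99 = 1/99.
Likelihood ratio of a positive result = 0.7/0.1 = 7.
Target posterior odds = 0.999/0.001 = 999.
Require 7ⁿ ≥ 999 ÷ (1/99) = 98901.
7⁵ = 16807 falls short of 98901 but 7⁶ = 117649 reaches it, so n = 6.

6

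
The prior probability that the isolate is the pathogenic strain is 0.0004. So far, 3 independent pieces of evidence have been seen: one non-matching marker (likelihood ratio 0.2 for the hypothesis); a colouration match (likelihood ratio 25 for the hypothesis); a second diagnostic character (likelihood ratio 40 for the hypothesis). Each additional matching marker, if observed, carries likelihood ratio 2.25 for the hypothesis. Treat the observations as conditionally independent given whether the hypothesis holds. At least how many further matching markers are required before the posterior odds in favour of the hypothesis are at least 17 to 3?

6

Prior odds = 0.0004/0.9996 = 1/2499.
Combined Bayes factor of the evidence already in hand = 0.2 × 25 × 40 = 200.
Odds after that evidence = (1/2499) × 200 = 200/2499.
Target odds = 17/3.
Need 2.25ⁿ ≥ 17/3 ÷ (200/2499) = 70.805.
2.25⁵ = 59049/1024 falls short of 70.805 but 2.25⁶ = 531441/4096 reaches it, so n = 6.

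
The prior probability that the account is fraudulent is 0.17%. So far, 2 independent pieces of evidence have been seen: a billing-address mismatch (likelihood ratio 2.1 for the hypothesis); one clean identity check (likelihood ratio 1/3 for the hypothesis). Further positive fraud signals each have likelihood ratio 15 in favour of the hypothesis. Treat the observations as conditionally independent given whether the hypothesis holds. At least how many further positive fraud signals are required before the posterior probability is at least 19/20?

4

Prior odds = 0.0017/0.9983 = 17/9983.
Combined Bayes factor of the evidence already in hand = 2.1 × (1/3) = 0.7.
Odds after that evidence = (17/9983) × 0.7 = 119/99830.
Target odds = 0.95/0.05 = 19.
Need 15ⁿ ≥ 19 ÷ (119/99830) = 1896770/119.
15³ = 3375 falls short of 1896770/119 but 15⁴ = 50625 reaches it, so n = 4.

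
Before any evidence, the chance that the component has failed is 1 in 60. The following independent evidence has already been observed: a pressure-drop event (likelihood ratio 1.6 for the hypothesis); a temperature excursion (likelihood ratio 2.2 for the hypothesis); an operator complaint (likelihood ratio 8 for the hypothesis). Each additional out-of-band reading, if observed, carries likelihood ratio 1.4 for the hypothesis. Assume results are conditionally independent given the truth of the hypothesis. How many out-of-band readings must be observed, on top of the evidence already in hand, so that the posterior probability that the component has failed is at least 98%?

14

Prior odds = (1/60)/(59/60) = 1/59.
Combined Bayes factor of the evidence already in hand = 1.6 × 2.2 × 8 = 28.16.
Odds after that evidence = (1/59) × 28.16 = 704/1475.
Target odds = 0.98/0.02 = 49.
Need 1.4ⁿ ≥ 49 ÷ (704/1475) = 72275/704.
1.4¹³ ≈79.3715 falls short of 72275/704 but 1.4¹⁴ ≈111.12 reaches it, so n = 14.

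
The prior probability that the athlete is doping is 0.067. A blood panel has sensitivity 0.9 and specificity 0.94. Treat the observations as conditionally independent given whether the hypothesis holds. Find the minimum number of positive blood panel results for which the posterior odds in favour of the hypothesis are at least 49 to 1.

Prior odds: 0.067 ÷ 0.933 = 67/933.
False-positive rate = 1 − 0.94 = 0.06; likelihood ratio of a positive = 0.9/0.06 = 15.
Target odds = 49.
Require 15ⁿ ≥ 49 ÷ (67/933) = 45717/67.
15² = 225 falls short of 45717/67 but 15³ = 3375 reaches it, so n = 3.

3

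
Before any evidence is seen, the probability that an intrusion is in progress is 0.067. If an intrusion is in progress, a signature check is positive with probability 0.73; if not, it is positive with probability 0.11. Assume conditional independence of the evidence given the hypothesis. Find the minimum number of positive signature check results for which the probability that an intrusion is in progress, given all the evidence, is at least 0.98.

4

Prior odds: 0.067 ÷ 0.933 = 67/933.
Likelihood ratio of a positive = 0.73/0.11 = 73/11.
Target odds: 0.98 ÷ 0.02 = 49.
Need (67/933) × (73/11)ⁿ ≥ 49, i.e. (73/11)ⁿ ≥ 45717/67.
(73/11)³ = 389017/1331 falls short of 45717/67 but (73/11)⁴ = 28398241/14641 reaches it, so n = 4.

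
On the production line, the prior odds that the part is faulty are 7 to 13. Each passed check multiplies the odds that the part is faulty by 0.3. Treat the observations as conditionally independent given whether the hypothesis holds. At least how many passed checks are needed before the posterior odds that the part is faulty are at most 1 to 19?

2

Prior odds = 7/13.
Likelihood ratio per passed check = 0.3.
Target odds = 1/19.
Require 0.3ⁿ ≤ 1/19 ÷ (7/13) = 13/133.
0.3¹ = 0.3 is still above 13/133 but 0.3² = 0.09 is at or below it, so n = 2.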